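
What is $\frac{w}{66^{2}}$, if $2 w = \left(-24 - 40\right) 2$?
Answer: $- \frac{16}{1089} \approx -0.014692$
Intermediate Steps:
$w = -64$ ($w = \frac{\left(-24 - 40\right) 2}{2} = \frac{\left(-64\right) 2}{2} = \frac{1}{2} \left(-128\right) = -64$)
$\frac{w}{66^{2}} = - \frac{64}{66^{2}} = - \frac{64}{4356} = \left(-64\right) \frac{1}{4356} = - \frac{16}{1089}$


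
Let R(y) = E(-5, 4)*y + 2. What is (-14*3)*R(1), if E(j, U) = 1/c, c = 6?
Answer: -91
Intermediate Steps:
E(j, U) = ⅙ (E(j, U) = 1/6 = ⅙)
R(y) = 2 + y/6 (R(y) = y/6 + 2 = 2 + y/6)
(-14*3)*R(1) = (-14*3)*(2 + (⅙)*1) = -42*(2 + ⅙) = -42*13/6 = -91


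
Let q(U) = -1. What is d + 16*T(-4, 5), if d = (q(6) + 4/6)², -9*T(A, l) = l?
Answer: -79/9 ≈ -8.7778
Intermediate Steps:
T(A, l) = -l/9
d = ⅑ (d = (-1 + 4/6)² = (-1 + 4*(⅙))² = (-1 + ⅔)² = (-⅓)² = ⅑ ≈ 0.11111)
d + 16*T(-4, 5) = ⅑ + 16*(-⅑*5) = ⅑ + 16*(-5/9) = ⅑ - 80/9 = -79/9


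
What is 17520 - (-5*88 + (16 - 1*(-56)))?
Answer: 17888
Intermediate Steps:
17520 - (-5*88 + (16 - 1*(-56))) = 17520 - (-440 + (16 + 56)) = 17520 - (-440 + 72) = 17520 - 1*(-368) = 17520 + 368 = 17888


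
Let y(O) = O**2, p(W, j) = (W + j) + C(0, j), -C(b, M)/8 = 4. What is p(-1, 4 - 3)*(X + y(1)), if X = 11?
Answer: -384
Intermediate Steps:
C(b, M) = -32 (C(b, M) = -8*4 = -32)
p(W, j) = -32 + W + j (p(W, j) = (W + j) - 32 = -32 + W + j)
p(-1, 4 - 3)*(X + y(1)) = (-32 - 1 + (4 - 3))*(11 + 1**2) = (-32 - 1 + 1)*(11 + 1) = -32*12 = -384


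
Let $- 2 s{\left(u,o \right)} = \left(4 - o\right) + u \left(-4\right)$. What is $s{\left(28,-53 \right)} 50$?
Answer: $1375$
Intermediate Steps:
$s{\left(u,o \right)} = -2 + \frac{o}{2} + 2 u$ ($s{\left(u,o \right)} = - \frac{\left(4 - o\right) + u \left(-4\right)}{2} = - \frac{\left(4 - o\right) - 4 u}{2} = - \frac{4 - o - 4 u}{2} = -2 + \frac{o}{2} + 2 u$)
$s{\left(28,-53 \right)} 50 = \left(-2 + \frac{1}{2} \left(-53\right) + 2 \cdot 28\right) 50 = \left(-2 - \frac{53}{2} + 56\right) 50 = \frac{55}{2} \cdot 50 = 1375$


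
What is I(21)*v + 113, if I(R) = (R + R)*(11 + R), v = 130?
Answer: 174833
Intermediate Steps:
I(R) = 2*R*(11 + R) (I(R) = (2*R)*(11 + R) = 2*R*(11 + R))
I(21)*v + 113 = (2*21*(11 + 21))*130 + 113 = (2*21*32)*130 + 113 = 1344*130 + 113 = 174720 + 113 = 174833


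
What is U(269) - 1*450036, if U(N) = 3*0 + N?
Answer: -449767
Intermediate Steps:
U(N) = N (U(N) = 0 + N = N)
U(269) - 1*450036 = 269 - 1*450036 = 269 - 450036 = -449767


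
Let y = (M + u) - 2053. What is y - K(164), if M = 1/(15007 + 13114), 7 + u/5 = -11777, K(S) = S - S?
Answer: -1714621732/28121 ≈ -60973.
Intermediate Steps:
K(S) = 0
u = -58920 (u = -35 + 5*(-11777) = -35 - 58885 = -58920)
M = 1/28121 ≈ 3.5561e-5
y = -1714621732/28121 (y = (1/28121 - 58920) - 2053 = -1656889319/28121 - 2053 = -1714621732/28121 ≈ -60973.)
y - K(164) = -1714621732/28121 - 1*0 = -1714621732/28121 + 0 = -1714621732/28121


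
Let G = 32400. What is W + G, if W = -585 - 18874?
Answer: 12941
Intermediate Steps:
W = -19459
W + G = -19459 + 32400 = 12941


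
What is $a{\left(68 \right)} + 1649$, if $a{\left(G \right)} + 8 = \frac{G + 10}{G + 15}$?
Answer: $\frac{136281}{83} \approx 1641.9$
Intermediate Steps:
$a{\left(G \right)} = -8 + \frac{10 + G}{15 + G}$ ($a{\left(G \right)} = -8 + \frac{G + 10}{G + 15} = -8 + \frac{10 + G}{15 + G}$)
$a{\left(68 \right)} + 1649 = \frac{-110 - 476}{15 + 68} + 1649 = \frac{-110 - 476}{83} + 1649 = \frac{1}{83} \left(-586\right) + 1649 = - \frac{586}{83} + 1649 = \frac{136281}{83}$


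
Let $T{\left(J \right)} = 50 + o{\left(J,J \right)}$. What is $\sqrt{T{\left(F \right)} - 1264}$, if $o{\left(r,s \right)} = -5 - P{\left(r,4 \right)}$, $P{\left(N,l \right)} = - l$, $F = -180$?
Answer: $9 i \sqrt{15} \approx 34.857 i$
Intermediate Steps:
$o{\left(r,s \right)} = -1$ ($o{\left(r,s \right)} = -5 - \left(-1\right) 4 = -5 - -4 = -5 + 4 = -1$)
$T{\left(J \right)} = 49$ ($T{\left(J \right)} = 50 - 1 = 49$)
$\sqrt{T{\left(F \right)} - 1264} = \sqrt{49 - 1264} = \sqrt{-1215} = 9 i \sqrt{15}$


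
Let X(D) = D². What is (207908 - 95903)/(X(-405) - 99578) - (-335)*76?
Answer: 1640932625/64447 ≈ 25462.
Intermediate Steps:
(207908 - 95903)/(X(-405) - 99578) - (-335)*76 = (207908 - 95903)/((-405)² - 99578) - (-335)*76 = 112005/(164025 - 99578) - 1*(-25460) = 112005/64447 + 25460 = 1640932625/64447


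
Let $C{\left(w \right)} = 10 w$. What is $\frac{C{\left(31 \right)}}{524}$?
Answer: $\frac{155}{262} \approx 0.5916$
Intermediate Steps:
$\frac{C{\left(31 \right)}}{524} = \frac{10 \cdot 31}{524} = 310 \cdot \frac{1}{524} = \frac{155}{262}$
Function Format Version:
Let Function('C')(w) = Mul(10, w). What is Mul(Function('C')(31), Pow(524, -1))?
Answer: Rational(155, 262) ≈ 0.59160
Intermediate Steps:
Mul(Function('C')(31), Pow(524, -1)) = Mul(Mul(10, 31), Pow(524, -1)) = Mul(310, Rational(1, 524)) = Rational(155, 262)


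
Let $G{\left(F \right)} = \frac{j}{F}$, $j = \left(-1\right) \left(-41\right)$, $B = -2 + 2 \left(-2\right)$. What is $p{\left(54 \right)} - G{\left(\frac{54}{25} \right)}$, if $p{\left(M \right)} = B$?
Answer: $- \frac{1349}{54} \approx -24.981$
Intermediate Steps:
$B = -6$ ($B = -2 - 4 = -6$)
$p{\left(M \right)} = -6$
$j = 41$
$G{\left(F \right)} = \frac{41}{F}$
$p{\left(54 \right)} - G{\left(\frac{54}{25} \right)} = -6 - \frac{41}{54 \cdot \frac{1}{25}} = -6 - \frac{41}{\frac{54}{25}} = -6 - 41 \cdot \frac{25}{54} = -6 - \frac{1025}{54} = - \frac{1349}{54}$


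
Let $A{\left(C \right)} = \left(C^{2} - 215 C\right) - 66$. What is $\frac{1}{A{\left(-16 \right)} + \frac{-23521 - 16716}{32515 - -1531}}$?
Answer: $\frac{34046}{123546743} \approx 0.00027557$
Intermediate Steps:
$A{\left(C \right)} = -66 + C^{2} - 215 C$
$\frac{1}{A{\left(-16 \right)} + \frac{-23521 - 16716}{32515 - -1531}} = \frac{1}{\left(-66 + \left(-16\right)^{2} - -3440\right) + \frac{-23521 - 16716}{32515 - -1531}} = \frac{1}{\left(-66 + 256 + 3440\right) - \frac{40237}{32515 + \left(-84 + 1615\right)}} = \frac{1}{3630 - \frac{40237}{32515 + 1531}} = \frac{1}{3630 - \frac{40237}{34046}} = \frac{1}{\frac{123546743}{34046}} = \frac{34046}{123546743}$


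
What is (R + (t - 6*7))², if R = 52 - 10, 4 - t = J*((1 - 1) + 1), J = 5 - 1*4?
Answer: 9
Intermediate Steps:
J = 1 (J = 5 - 4 = 1)
t = 3 (t = 4 - ((1 - 1) + 1) = 4 - (0 + 1) = 4 - 1 = 3)
R = 42
(R + (t - 6*7))² = (42 + (3 - 6*7))² = (42 + (3 - 42))² = (42 - 39)² = 3² = 9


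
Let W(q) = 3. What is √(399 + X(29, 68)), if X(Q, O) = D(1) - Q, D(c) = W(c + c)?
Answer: √373 ≈ 19.313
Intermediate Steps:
D(c) = 3
X(Q, O) = 3 - Q
√(399 + X(29, 68)) = √(399 + (3 - 1*29)) = √(399 + (3 - 29)) = √(399 - 26) = √373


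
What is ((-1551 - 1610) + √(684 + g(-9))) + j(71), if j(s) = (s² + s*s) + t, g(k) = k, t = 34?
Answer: 6955 + 15*√3 ≈ 6981.0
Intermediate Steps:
j(s) = 34 + 2*s² (j(s) = (s² + s*s) + 34 = (s² + s²) + 34 = 2*s² + 34 = 34 + 2*s²)
((-1551 - 1610) + √(684 + g(-9))) + j(71) = ((-1551 - 1610) + √(684 - 9)) + (34 + 2*71²) = (-3161 + √675) + (34 + 2*5041) = (-3161 + 15*√3) + (34 + 10082) = (-3161 + 15*√3) + 10116 = 6955 + 15*√3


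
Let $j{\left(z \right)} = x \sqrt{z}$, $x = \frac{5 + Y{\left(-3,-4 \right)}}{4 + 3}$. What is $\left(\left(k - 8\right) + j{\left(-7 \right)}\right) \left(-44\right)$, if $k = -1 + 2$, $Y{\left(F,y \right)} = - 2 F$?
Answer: $308 - \frac{484 i \sqrt{7}}{7} \approx 308.0 - 182.93 i$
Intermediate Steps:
$k = 1$
$x = \frac{11}{7}$ ($x = \frac{5 - -6}{4 + 3} = \frac{5 + 6}{7} = 11 \cdot \frac{1}{7} = \frac{11}{7} \approx 1.5714$)
$j{\left(z \right)} = \frac{11 \sqrt{z}}{7}$
$\left(\left(k - 8\right) + j{\left(-7 \right)}\right) \left(-44\right) = \left(\left(1 - 8\right) + \frac{11 \sqrt{-7}}{7}\right) \left(-44\right) = \left(-7 + \frac{11 i \sqrt{7}}{7}\right) \left(-44\right) = 308 - \frac{484 i \sqrt{7}}{7}$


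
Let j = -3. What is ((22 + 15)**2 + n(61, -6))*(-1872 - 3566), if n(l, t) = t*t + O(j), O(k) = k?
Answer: -7624076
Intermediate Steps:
n(l, t) = -3 + t**2 (n(l, t) = t*t - 3 = t**2 - 3 = -3 + t**2)
((22 + 15)**2 + n(61, -6))*(-1872 - 3566) = ((22 + 15)**2 + (-3 + (-6)**2))*(-1872 - 3566) = (37**2 + (-3 + 36))*(-5438) = (1369 + 33)*(-5438) = 1402*(-5438) = -7624076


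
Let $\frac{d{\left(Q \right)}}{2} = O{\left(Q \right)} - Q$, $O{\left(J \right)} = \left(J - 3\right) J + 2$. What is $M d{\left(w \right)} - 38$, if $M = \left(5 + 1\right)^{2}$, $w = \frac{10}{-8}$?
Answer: $\frac{1157}{2} \approx 578.5$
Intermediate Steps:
$O{\left(J \right)} = 2 + J \left(-3 + J\right)$ ($O{\left(J \right)} = \left(-3 + J\right) J + 2 = J \left(-3 + J\right) + 2 = 2 + J \left(-3 + J\right)$)
$w = - \frac{5}{4}$ ($w = 10 \left(- \frac{1}{8}\right) = - \frac{5}{4} \approx -1.25$)
$d{\left(Q \right)} = 4 - 8 Q + 2 Q^{2}$ ($d{\left(Q \right)} = 2 \left(\left(2 + Q^{2} - 3 Q\right) - Q\right) = 2 \left(2 + Q^{2} - 4 Q\right) = 4 - 8 Q + 2 Q^{2}$)
$M = 36$ ($M = 6^{2} = 36$)
$M d{\left(w \right)} - 38 = 36 \left(4 - -10 + 2 \left(- \frac{5}{4}\right)^{2}\right) - 38 = 36 \left(4 + 10 + 2 \cdot \frac{25}{16}\right) - 38 = 36 \left(4 + 10 + \frac{25}{8}\right) - 38 = 36 \cdot \frac{137}{8} - 38 = \frac{1233}{2} - 38 = \frac{1157}{2}$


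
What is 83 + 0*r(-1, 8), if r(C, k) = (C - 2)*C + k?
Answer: 83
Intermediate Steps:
r(C, k) = k + C*(-2 + C) (r(C, k) = (-2 + C)*C + k = C*(-2 + C) + k = k + C*(-2 + C))
83 + 0*r(-1, 8) = 83 + 0*(8 + (-1)² - 2*(-1)) = 83 + 0*(8 + 1 + 2) = 83 + 0*11 = 83 + 0 = 83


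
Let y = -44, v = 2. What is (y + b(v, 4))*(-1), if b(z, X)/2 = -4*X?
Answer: 76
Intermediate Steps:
b(z, X) = -8*X (b(z, X) = 2*(-4*X) = -8*X)
(y + b(v, 4))*(-1) = (-44 - 8*4)*(-1) = (-44 - 32)*(-1) = -76*(-1) = 76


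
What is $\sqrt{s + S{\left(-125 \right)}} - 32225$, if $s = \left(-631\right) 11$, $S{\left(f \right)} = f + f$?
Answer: $-32225 + 3 i \sqrt{799} \approx -32225.0 + 84.8 i$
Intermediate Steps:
$S{\left(f \right)} = 2 f$
$s = -6941$
$\sqrt{s + S{\left(-125 \right)}} - 32225 = \sqrt{-6941 + 2 \left(-125\right)} - 32225 = \sqrt{-6941 - 250} - 32225 = \sqrt{-7191} - 32225 = 3 i \sqrt{799} - 32225 = -32225 + 3 i \sqrt{799}$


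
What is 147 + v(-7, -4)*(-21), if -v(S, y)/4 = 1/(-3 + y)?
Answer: 135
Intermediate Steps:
v(S, y) = -4/(-3 + y)
147 + v(-7, -4)*(-21) = 147 - 4/(-3 - 4)*(-21) = 147 - 4/(-7)*(-21) = 147 - 4*(-1/7)*(-21) = 147 + (4/7)*(-21) = 147 - 12 = 135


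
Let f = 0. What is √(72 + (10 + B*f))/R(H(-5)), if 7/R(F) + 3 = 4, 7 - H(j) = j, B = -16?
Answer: √82/7 ≈ 1.2936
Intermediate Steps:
H(j) = 7 - j
R(F) = 7 (R(F) = 7/(-3 + 4) = 7/1 = 7*1 = 7)
√(72 + (10 + B*f))/R(H(-5)) = √(72 + (10 - 16*0))/7 = √(72 + (10 + 0))/7 = √(72 + 10)/7 = √82/7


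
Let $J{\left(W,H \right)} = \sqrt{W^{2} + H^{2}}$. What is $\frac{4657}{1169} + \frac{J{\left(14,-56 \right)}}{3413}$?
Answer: $\frac{4657}{1169} + \frac{14 \sqrt{17}}{3413} \approx 4.0007$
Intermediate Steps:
$J{\left(W,H \right)} = \sqrt{H^{2} + W^{2}}$
$\frac{4657}{1169} + \frac{J{\left(14,-56 \right)}}{3413} = \frac{4657}{1169} + \frac{\sqrt{\left(-56\right)^{2} + 14^{2}}}{3413} = 4657 \cdot \frac{1}{1169} + \sqrt{3136 + 196} \cdot \frac{1}{3413} = \frac{4657}{1169} + \sqrt{3332} \cdot \frac{1}{3413} = \frac{4657}{1169} + 14 \sqrt{17} \cdot \frac{1}{3413} = \frac{4657}{1169} + \frac{14 \sqrt{17}}{3413}$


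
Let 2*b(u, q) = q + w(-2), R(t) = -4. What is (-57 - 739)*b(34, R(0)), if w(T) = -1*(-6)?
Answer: -796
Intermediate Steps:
w(T) = 6
b(u, q) = 3 + q/2 (b(u, q) = (q + 6)/2 = (6 + q)/2 = 3 + q/2)
(-57 - 739)*b(34, R(0)) = (-57 - 739)*(3 + (½)*(-4)) = -796*(3 - 2) = -796*1 = -796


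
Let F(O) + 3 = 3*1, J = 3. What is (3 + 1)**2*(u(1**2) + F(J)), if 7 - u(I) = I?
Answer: 96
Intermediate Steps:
u(I) = 7 - I
F(O) = 0 (F(O) = -3 + 3*1 = -3 + 3 = 0)
(3 + 1)**2*(u(1**2) + F(J)) = (3 + 1)**2*((7 - 1*1**2) + 0) = 4**2*((7 - 1*1) + 0) = 16*((7 - 1) + 0) = 16*(6 + 0) = 16*6 = 96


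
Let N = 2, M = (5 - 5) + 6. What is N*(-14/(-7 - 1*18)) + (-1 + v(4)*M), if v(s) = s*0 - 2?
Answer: -297/25 ≈ -11.880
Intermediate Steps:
M = 6 (M = 0 + 6 = 6)
v(s) = -2 (v(s) = 0 - 2 = -2)
N*(-14/(-7 - 1*18)) + (-1 + v(4)*M) = 2*(-14/(-7 - 1*18)) + (-1 - 2*6) = 2*(-14/(-7 - 18)) + (-1 - 12) = 2*(-14/(-25)) - 13 = 2*(-14*(-1/25)) - 13 = 2*(14/25) - 13 = 28/25 - 13 = -297/25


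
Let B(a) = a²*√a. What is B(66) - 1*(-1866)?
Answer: 1866 + 4356*√66 ≈ 37254.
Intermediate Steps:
B(a) = a^(5/2)
B(66) - 1*(-1866) = 66^(5/2) - 1*(-1866) = 4356*√66 + 1866 = 1866 + 4356*√66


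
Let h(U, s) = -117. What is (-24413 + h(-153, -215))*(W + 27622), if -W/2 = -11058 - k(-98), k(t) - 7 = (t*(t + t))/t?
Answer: -1210800800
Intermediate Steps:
k(t) = 7 + 2*t (k(t) = 7 + (t*(t + t))/t = 7 + (t*(2*t))/t = 7 + (2*t²)/t = 7 + 2*t)
W = 21738 (W = -2*(-11058 - (7 + 2*(-98))) = -2*(-11058 - (7 - 196)) = -2*(-11058 - 1*(-189)) = -2*(-11058 + 189) = -2*(-10869) = 21738)
(-24413 + h(-153, -215))*(W + 27622) = (-24413 - 117)*(21738 + 27622) = -24530*49360 = -1210800800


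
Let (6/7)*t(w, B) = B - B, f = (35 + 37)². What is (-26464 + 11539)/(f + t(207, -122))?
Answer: -4975/1728 ≈ -2.8791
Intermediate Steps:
f = 5184 (f = 72² = 5184)
t(w, B) = 0 (t(w, B) = 7*(B - B)/6 = (7/6)*0 = 0)
(-26464 + 11539)/(f + t(207, -122)) = (-26464 + 11539)/(5184 + 0) = -14925/5184 = -14925*1/5184 = -4975/1728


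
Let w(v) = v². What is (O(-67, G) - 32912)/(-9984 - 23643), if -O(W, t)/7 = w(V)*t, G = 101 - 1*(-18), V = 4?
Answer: 46240/33627 ≈ 1.3751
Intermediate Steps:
G = 119 (G = 101 + 18 = 119)
O(W, t) = -112*t (O(W, t) = -7*4²*t = -112*t)
(O(-67, G) - 32912)/(-9984 - 23643) = (-112*119 - 32912)/(-9984 - 23643) = (-13328 - 32912)/(-33627) = -46240*(-1/33627) = 46240/33627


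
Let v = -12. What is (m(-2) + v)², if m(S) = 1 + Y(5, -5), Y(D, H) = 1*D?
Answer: 36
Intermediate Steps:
Y(D, H) = D
m(S) = 6 (m(S) = 1 + 5 = 6)
(m(-2) + v)² = (6 - 12)² = (-6)² = 36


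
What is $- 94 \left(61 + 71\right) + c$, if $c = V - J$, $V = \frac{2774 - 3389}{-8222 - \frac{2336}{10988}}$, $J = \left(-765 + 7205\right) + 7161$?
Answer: $- \frac{195816152119}{7528806} \approx -26009.0$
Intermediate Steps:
$J = 13601$ ($J = 6440 + 7161 = 13601$)
$V = \frac{563135}{7528806}$ ($V = - \frac{615}{-8222 - \frac{584}{2747}} = - \frac{615}{- \frac{22586418}{2747}} = \left(-615\right) \left(- \frac{2747}{22586418}\right) = \frac{563135}{7528806} \approx 0.074797$)
$c = - \frac{102398727271}{7528806}$ ($c = \frac{563135}{7528806} - 13601 = - \frac{102398727271}{7528806} \approx -13601.0$)
$- 94 \left(61 + 71\right) + c = - 94 \left(61 + 71\right) - \frac{102398727271}{7528806} = \left(-94\right) 132 - \frac{102398727271}{7528806} = -12408 - \frac{102398727271}{7528806} = - \frac{195816152119}{7528806}$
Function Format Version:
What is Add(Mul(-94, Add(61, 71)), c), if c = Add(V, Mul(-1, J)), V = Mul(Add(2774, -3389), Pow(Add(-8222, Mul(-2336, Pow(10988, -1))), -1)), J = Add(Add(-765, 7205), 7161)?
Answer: Rational(-195816152119, 7528806) ≈ -26009.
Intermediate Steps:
J = 13601 (J = Add(6440, 7161) = 13601)
V = Rational(563135, 7528806) (V = Mul(-615, Pow(Add(-8222, Mul(-2336, Rational(1, 10988))), -1)) = Mul(-615, Pow(Add(-8222, Rational(-584, 2747)), -1)) = Mul(-615, Pow(Rational(-22586418, 2747), -1)) = Mul(-615, Rational(-2747, 22586418)) = Rational(563135, 7528806) ≈ 0.074797)
c = Rational(-102398727271, 7528806) (c = Add(Rational(563135, 7528806), Mul(-1, 13601)) = Add(Rational(563135, 7528806), -13601) = Rational(-102398727271, 7528806) ≈ -13601.)
Add(Mul(-94, Add(61, 71)), c) = Add(Mul(-94, Add(61, 71)), Rational(-102398727271, 7528806)) = Add(Mul(-94, 132), Rational(-102398727271, 7528806)) = Add(-12408, Rational(-102398727271, 7528806)) = Rational(-195816152119, 7528806)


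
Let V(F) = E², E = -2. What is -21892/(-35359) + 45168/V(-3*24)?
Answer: 399295720/35359 ≈ 11293.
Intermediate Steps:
V(F) = 4 (V(F) = (-2)² = 4)
-21892/(-35359) + 45168/V(-3*24) = -21892/(-35359) + 45168/4 = -21892*(-1/35359) + 45168*(¼) = 21892/35359 + 11292 = 399295720/35359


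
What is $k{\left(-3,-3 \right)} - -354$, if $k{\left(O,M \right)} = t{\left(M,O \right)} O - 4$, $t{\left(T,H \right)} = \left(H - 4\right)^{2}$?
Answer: $203$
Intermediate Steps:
$t{\left(T,H \right)} = \left(-4 + H\right)^{2}$
$k{\left(O,M \right)} = -4 + O \left(-4 + O\right)^{2}$ ($k{\left(O,M \right)} = \left(-4 + O\right)^{2} O - 4 = O \left(-4 + O\right)^{2} - 4 = -4 + O \left(-4 + O\right)^{2}$)
$k{\left(-3,-3 \right)} - -354 = \left(-4 - 3 \left(-4 - 3\right)^{2}\right) - -354 = \left(-4 - 3 \left(-7\right)^{2}\right) + 354 = \left(-4 - 147\right) + 354 = -151 + 354 = 203$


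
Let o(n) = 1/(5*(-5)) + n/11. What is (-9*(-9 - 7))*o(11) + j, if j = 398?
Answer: 13406/25 ≈ 536.24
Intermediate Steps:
o(n) = -1/25 + n/11 (o(n) = (⅕)*(-⅕) + n*(1/11) = -1/25 + n/11)
(-9*(-9 - 7))*o(11) + j = (-9*(-9 - 7))*(-1/25 + (1/11)*11) + 398 = (-9*(-16))*(-1/25 + 1) + 398 = 144*(24/25) + 398 = 3456/25 + 398 = 13406/25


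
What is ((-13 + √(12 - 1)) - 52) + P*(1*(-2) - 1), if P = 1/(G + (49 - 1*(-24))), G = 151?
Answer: -14563/224 + √11 ≈ -61.697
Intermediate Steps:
P = 1/224 (P = 1/(151 + (49 - 1*(-24))) = 1/(151 + (49 + 24)) = 1/(151 + 73) = 1/224 ≈ 0.0044643)
((-13 + √(12 - 1)) - 52) + P*(1*(-2) - 1) = ((-13 + √(12 - 1)) - 52) + (1*(-2) - 1)/224 = ((-13 + √11) - 52) + (-2 - 1)/224 = (-65 + √11) + (1/224)*(-3) = (-65 + √11) - 3/224 = -14563/224 + √11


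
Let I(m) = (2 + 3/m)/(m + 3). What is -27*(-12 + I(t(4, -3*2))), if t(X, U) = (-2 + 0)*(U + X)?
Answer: 8775/28 ≈ 313.39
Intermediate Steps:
t(X, U) = -2*U - 2*X (t(X, U) = -2*(U + X) = -2*U - 2*X)
I(m) = (2 + 3/m)/(3 + m)
-27*(-12 + I(t(4, -3*2))) = -27*(-12 + (3 + 2*(-(-6)*2 - 2*4))/((-(-6)*2 - 2*4)*(3 + (-(-6)*2 - 2*4)))) = -27*(-12 + (3 + 2*(-2*(-6) - 8))/((-2*(-6) - 8)*(3 + (-2*(-6) - 8)))) = -27*(-12 + (3 + 2*(12 - 8))/((12 - 8)*(3 + (12 - 8)))) = -27*(-12 + (3 + 2*4)/(4*(3 + 4))) = -27*(-12 + (¼)*(3 + 8)/7) = -27*(-12 + (¼)*(⅐)*11) = -27*(-12 + 11/28) = -27*(-325/28) = 8775/28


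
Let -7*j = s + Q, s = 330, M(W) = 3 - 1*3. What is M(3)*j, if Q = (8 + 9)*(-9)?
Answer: 0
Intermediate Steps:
M(W) = 0 (M(W) = 3 - 3 = 0)
Q = -153 (Q = 17*(-9) = -153)
j = -177/7 (j = -(330 - 153)/7 = -1/7*177 = -177/7 ≈ -25.286)
M(3)*j = 0*(-177/7) = 0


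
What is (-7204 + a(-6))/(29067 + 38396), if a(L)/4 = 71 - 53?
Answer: -7132/67463 ≈ -0.10572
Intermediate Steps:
a(L) = 72 (a(L) = 4*(71 - 53) = 4*18 = 72)
(-7204 + a(-6))/(29067 + 38396) = (-7204 + 72)/(29067 + 38396) = -7132/67463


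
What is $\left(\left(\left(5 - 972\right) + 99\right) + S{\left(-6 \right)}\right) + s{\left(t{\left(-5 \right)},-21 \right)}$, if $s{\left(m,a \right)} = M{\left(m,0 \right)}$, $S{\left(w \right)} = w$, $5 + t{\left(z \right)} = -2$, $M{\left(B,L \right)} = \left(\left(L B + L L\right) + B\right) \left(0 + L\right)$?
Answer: $-874$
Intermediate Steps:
$M{\left(B,L \right)} = L \left(B + L^{2} + B L\right)$ ($M{\left(B,L \right)} = \left(\left(B L + L^{2}\right) + B\right) L = \left(\left(L^{2} + B L\right) + B\right) L = \left(B + L^{2} + B L\right) L = L \left(B + L^{2} + B L\right)$)
$t{\left(z \right)} = -7$ ($t{\left(z \right)} = -5 - 2 = -7$)
$s{\left(m,a \right)} = 0$ ($s{\left(m,a \right)} = 0 \left(m + 0^{2} + m 0\right) = 0 \left(m + 0 + 0\right) = 0 m = 0$)
$\left(\left(\left(5 - 972\right) + 99\right) + S{\left(-6 \right)}\right) + s{\left(t{\left(-5 \right)},-21 \right)} = \left(\left(\left(5 - 972\right) + 99\right) - 6\right) + 0 = \left(\left(-967 + 99\right) - 6\right) + 0 = \left(-868 - 6\right) + 0 = -874 + 0 = -874$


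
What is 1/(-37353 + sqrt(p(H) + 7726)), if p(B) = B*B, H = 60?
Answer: -37353/1395235283 - sqrt(11326)/1395235283 ≈ -2.6848e-5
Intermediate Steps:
p(B) = B**2
1/(-37353 + sqrt(p(H) + 7726)) = 1/(-37353 + sqrt(60**2 + 7726)) = 1/(-37353 + sqrt(3600 + 7726)) = 1/(-37353 + sqrt(11326))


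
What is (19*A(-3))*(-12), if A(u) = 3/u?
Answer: 228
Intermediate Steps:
(19*A(-3))*(-12) = (19*(3/(-3)))*(-12) = (19*(3*(-⅓)))*(-12) = (19*(-1))*(-12) = -19*(-12) = 228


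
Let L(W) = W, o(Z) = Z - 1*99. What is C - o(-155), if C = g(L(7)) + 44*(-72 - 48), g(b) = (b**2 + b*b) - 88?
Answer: -5016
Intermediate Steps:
o(Z) = -99 + Z (o(Z) = Z - 99 = -99 + Z)
g(b) = -88 + 2*b**2 (g(b) = (b**2 + b**2) - 88 = 2*b**2 - 88 = -88 + 2*b**2)
C = -5270 (C = (-88 + 2*7**2) + 44*(-72 - 48) = (-88 + 2*49) + 44*(-120) = (-88 + 98) - 5280 = 10 - 5280 = -5270)
C - o(-155) = -5270 - (-99 - 155) = -5270 - 1*(-254) = -5270 + 254 = -5016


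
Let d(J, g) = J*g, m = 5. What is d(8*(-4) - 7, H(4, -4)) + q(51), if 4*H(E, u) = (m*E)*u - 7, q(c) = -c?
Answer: 3189/4 ≈ 797.25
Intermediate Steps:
H(E, u) = -7/4 + 5*E*u/4 (H(E, u) = ((5*E)*u - 7)/4 = (5*E*u - 7)/4 = (-7 + 5*E*u)/4 = -7/4 + 5*E*u/4)
d(8*(-4) - 7, H(4, -4)) + q(51) = (8*(-4) - 7)*(-7/4 + (5/4)*4*(-4)) - 1*51 = (-32 - 7)*(-7/4 - 20) - 51 = -39*(-87/4) - 51 = 3393/4 - 51 = 3189/4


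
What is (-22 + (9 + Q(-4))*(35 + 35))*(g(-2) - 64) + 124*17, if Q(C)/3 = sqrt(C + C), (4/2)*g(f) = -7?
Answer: -38932 - 28350*I*sqrt(2) ≈ -38932.0 - 40093.0*I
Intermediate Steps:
g(f) = -7/2 (g(f) = (1/2)*(-7) = -7/2)
Q(C) = 3*sqrt(2)*sqrt(C) (Q(C) = 3*sqrt(C + C) = 3*sqrt(2*C) = 3*(sqrt(2)*sqrt(C)) = 3*sqrt(2)*sqrt(C))
(-22 + (9 + Q(-4))*(35 + 35))*(g(-2) - 64) + 124*17 = (-22 + (9 + 3*sqrt(2)*sqrt(-4))*(35 + 35))*(-7/2 - 64) + 124*17 = (-22 + (9 + 3*sqrt(2)*(2*I))*70)*(-135/2) + 2108 = (-22 + (9 + 6*I*sqrt(2))*70)*(-135/2) + 2108 = (-22 + (630 + 420*I*sqrt(2)))*(-135/2) + 2108 = (608 + 420*I*sqrt(2))*(-135/2) + 2108 = (-41040 - 28350*I*sqrt(2)) + 2108 = -38932 - 28350*I*sqrt(2)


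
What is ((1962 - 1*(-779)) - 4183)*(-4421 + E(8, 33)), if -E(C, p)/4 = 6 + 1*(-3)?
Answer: 6392386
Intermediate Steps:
E(C, p) = -12 (E(C, p) = -4*(6 + 1*(-3)) = -4*(6 - 3) = -4*3 = -12)
((1962 - 1*(-779)) - 4183)*(-4421 + E(8, 33)) = ((1962 - 1*(-779)) - 4183)*(-4421 - 12) = ((1962 + 779) - 4183)*(-4433) = (2741 - 4183)*(-4433) = -1442*(-4433) = 6392386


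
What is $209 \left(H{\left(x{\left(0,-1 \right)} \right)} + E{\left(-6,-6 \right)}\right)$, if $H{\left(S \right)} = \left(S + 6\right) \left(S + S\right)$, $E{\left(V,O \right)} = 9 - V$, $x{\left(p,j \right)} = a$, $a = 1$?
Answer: $6061$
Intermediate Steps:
$x{\left(p,j \right)} = 1$
$H{\left(S \right)} = 2 S \left(6 + S\right)$ ($H{\left(S \right)} = \left(6 + S\right) 2 S = 2 S \left(6 + S\right)$)
$209 \left(H{\left(x{\left(0,-1 \right)} \right)} + E{\left(-6,-6 \right)}\right) = 209 \left(2 \cdot 1 \left(6 + 1\right) + \left(9 - -6\right)\right) = 209 \left(2 \cdot 1 \cdot 7 + \left(9 + 6\right)\right) = 209 \left(14 + 15\right) = 209 \cdot 29 = 6061$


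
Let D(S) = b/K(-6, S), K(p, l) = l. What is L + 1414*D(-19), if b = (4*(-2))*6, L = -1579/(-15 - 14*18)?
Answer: 18151825/5073 ≈ 3578.1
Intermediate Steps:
L = 1579/267 (L = -1579/(-15 - 252) = -1579/(-267) = -1579*(-1/267) = 1579/267 ≈ 5.9139)
b = -48 (b = -8*6 = -48)
D(S) = -48/S
L + 1414*D(-19) = 1579/267 + 1414*(-48/(-19)) = 1579/267 + 1414*(-48*(-1/19)) = 1579/267 + 1414*(48/19) = 1579/267 + 67872/19 = 18151825/5073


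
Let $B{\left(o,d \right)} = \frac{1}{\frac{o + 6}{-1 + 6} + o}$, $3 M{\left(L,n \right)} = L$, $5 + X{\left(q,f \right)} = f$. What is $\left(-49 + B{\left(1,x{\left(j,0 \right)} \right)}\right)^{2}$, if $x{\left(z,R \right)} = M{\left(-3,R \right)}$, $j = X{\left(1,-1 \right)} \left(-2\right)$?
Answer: $\frac{339889}{144} \approx 2360.3$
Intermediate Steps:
$X{\left(q,f \right)} = -5 + f$
$j = 12$ ($j = \left(-5 - 1\right) \left(-2\right) = \left(-6\right) \left(-2\right) = 12$)
$M{\left(L,n \right)} = \frac{L}{3}$
$x{\left(z,R \right)} = -1$ ($x{\left(z,R \right)} = \frac{1}{3} \left(-3\right) = -1$)
$B{\left(o,d \right)} = \frac{1}{\frac{6}{5} + \frac{6 o}{5}}$ ($B{\left(o,d \right)} = \frac{1}{\frac{6 + o}{5} + o} = \frac{1}{\left(6 + o\right) \frac{1}{5} + o} = \frac{1}{\left(\frac{6}{5} + \frac{o}{5}\right) + o} = \frac{1}{\frac{6}{5} + \frac{6 o}{5}}$)
$\left(-49 + B{\left(1,x{\left(j,0 \right)} \right)}\right)^{2} = \left(-49 + \frac{5}{6 \left(1 + 1\right)}\right)^{2} = \left(-49 + \frac{5}{6 \cdot 2}\right)^{2} = \left(-49 + \frac{5}{6} \cdot \frac{1}{2}\right)^{2} = \left(-49 + \frac{5}{12}\right)^{2} = \left(- \frac{583}{12}\right)^{2} = \frac{339889}{144}$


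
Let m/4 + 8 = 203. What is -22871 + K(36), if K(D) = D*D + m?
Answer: -20795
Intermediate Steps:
m = 780 (m = -32 + 4*203 = -32 + 812 = 780)
K(D) = 780 + D**2 (K(D) = D*D + 780 = D**2 + 780 = 780 + D**2)
-22871 + K(36) = -22871 + (780 + 36**2) = -22871 + (780 + 1296) = -22871 + 2076 = -20795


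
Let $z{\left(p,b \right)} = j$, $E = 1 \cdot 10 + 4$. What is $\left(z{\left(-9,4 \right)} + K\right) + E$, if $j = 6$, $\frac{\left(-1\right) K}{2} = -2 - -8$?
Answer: $8$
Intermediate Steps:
$E = 14$ ($E = 10 + 4 = 14$)
$K = -12$ ($K = - 2 \left(-2 - -8\right) = - 2 \left(-2 + 8\right) = \left(-2\right) 6 = -12$)
$z{\left(p,b \right)} = 6$
$\left(z{\left(-9,4 \right)} + K\right) + E = \left(6 - 12\right) + 14 = -6 + 14 = 8$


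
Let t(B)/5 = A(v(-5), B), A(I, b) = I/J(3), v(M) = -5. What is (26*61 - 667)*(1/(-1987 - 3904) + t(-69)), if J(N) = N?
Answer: -135348482/17673 ≈ -7658.5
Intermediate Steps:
A(I, b) = I/3
t(B) = -25/3 (t(B) = 5*((1/3)*(-5)) = 5*(-5/3) = -25/3)
(26*61 - 667)*(1/(-1987 - 3904) + t(-69)) = (26*61 - 667)*(1/(-1987 - 3904) - 25/3) = (1586 - 667)*(1/(-5891) - 25/3) = 919*(-1/5891 - 25/3) = 919*(-147278/17673) = -135348482/17673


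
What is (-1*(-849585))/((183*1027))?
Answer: 283195/62647 ≈ 4.5205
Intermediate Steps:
(-1*(-849585))/((183*1027)) = 849585/187941 = 849585*(1/187941) = 283195/62647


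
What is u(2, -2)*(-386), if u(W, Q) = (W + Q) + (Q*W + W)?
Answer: 772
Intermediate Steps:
u(W, Q) = Q + 2*W + Q*W (u(W, Q) = (Q + W) + (W + Q*W) = Q + 2*W + Q*W)
u(2, -2)*(-386) = (-2 + 2*2 - 2*2)*(-386) = (-2 + 4 - 4)*(-386) = -2*(-386) = 772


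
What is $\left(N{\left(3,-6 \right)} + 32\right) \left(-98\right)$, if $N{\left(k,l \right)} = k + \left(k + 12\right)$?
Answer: $-4900$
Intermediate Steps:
$N{\left(k,l \right)} = 12 + 2 k$ ($N{\left(k,l \right)} = k + \left(12 + k\right) = 12 + 2 k$)
$\left(N{\left(3,-6 \right)} + 32\right) \left(-98\right) = \left(\left(12 + 2 \cdot 3\right) + 32\right) \left(-98\right) = \left(\left(12 + 6\right) + 32\right) \left(-98\right) = \left(18 + 32\right) \left(-98\right) = 50 \left(-98\right) = -4900$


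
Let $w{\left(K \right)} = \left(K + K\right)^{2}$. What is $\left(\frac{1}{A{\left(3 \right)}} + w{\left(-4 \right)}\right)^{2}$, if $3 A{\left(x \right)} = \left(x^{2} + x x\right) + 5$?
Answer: $\frac{2175625}{529} \approx 4112.7$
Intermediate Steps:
$A{\left(x \right)} = \frac{5}{3} + \frac{2 x^{2}}{3}$ ($A{\left(x \right)} = \frac{\left(x^{2} + x x\right) + 5}{3} = \frac{\left(x^{2} + x^{2}\right) + 5}{3} = \frac{2 x^{2} + 5}{3} = \frac{5 + 2 x^{2}}{3} = \frac{5}{3} + \frac{2 x^{2}}{3}$)
$w{\left(K \right)} = 4 K^{2}$ ($w{\left(K \right)} = \left(2 K\right)^{2} = 4 K^{2}$)
$\left(\frac{1}{A{\left(3 \right)}} + w{\left(-4 \right)}\right)^{2} = \left(\frac{1}{\frac{5}{3} + \frac{2 \cdot 3^{2}}{3}} + 4 \left(-4\right)^{2}\right)^{2} = \left(\frac{1}{\frac{5}{3} + \frac{2}{3} \cdot 9} + 4 \cdot 16\right)^{2} = \left(\frac{1}{\frac{5}{3} + 6} + 64\right)^{2} = \left(\frac{1}{\frac{23}{3}} + 64\right)^{2} = \left(\frac{3}{23} + 64\right)^{2} = \left(\frac{1475}{23}\right)^{2} = \frac{2175625}{529}$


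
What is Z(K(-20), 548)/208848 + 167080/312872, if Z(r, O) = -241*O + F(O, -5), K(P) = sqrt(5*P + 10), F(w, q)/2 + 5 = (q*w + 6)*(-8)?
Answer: 453568037/4083918216 ≈ 0.11106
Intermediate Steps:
F(w, q) = -106 - 16*q*w (F(w, q) = -10 + 2*((q*w + 6)*(-8)) = -10 + 2*((6 + q*w)*(-8)) = -10 + 2*(-48 - 8*q*w) = -10 + (-96 - 16*q*w) = -106 - 16*q*w)
K(P) = sqrt(10 + 5*P)
Z(r, O) = -106 - 161*O (Z(r, O) = -241*O + (-106 - 16*(-5)*O) = -241*O + (-106 + 80*O) = -106 - 161*O)
Z(K(-20), 548)/208848 + 167080/312872 = (-106 - 161*548)/208848 + 167080/312872 = (-106 - 88228)*(1/208848) + 167080*(1/312872) = -88334*1/208848 + 20885/39109 = -44167/104424 + 20885/39109 = 453568037/4083918216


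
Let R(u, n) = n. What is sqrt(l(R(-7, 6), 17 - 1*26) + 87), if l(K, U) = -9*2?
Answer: sqrt(69) ≈ 8.3066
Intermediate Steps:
l(K, U) = -18
sqrt(l(R(-7, 6), 17 - 1*26) + 87) = sqrt(-18 + 87) = sqrt(69)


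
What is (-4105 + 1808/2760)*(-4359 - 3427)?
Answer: 11024968214/345 ≈ 3.1956e+7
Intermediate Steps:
(-4105 + 1808/2760)*(-4359 - 3427) = (-4105 + 1808*(1/2760))*(-7786) = (-4105 + 226/345)*(-7786) = -1415999/345*(-7786) = 11024968214/345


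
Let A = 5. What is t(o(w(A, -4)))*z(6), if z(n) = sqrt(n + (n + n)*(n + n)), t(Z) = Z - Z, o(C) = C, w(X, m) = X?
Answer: 0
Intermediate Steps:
t(Z) = 0
z(n) = sqrt(n + 4*n**2) (z(n) = sqrt(n + (2*n)*(2*n)) = sqrt(n + 4*n**2))
t(o(w(A, -4)))*z(6) = 0*sqrt(6*(1 + 4*6)) = 0*sqrt(6*(1 + 24)) = 0*sqrt(6*25) = 0*sqrt(150) = 0*(5*sqrt(6)) = 0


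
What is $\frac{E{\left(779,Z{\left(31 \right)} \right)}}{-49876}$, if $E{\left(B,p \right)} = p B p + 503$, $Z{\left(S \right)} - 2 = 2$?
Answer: $- \frac{12967}{49876} \approx -0.25998$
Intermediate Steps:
$Z{\left(S \right)} = 4$ ($Z{\left(S \right)} = 2 + 2 = 4$)
$E{\left(B,p \right)} = 503 + B p^{2}$ ($E{\left(B,p \right)} = B p p + 503 = B p^{2} + 503 = 503 + B p^{2}$)
$\frac{E{\left(779,Z{\left(31 \right)} \right)}}{-49876} = \frac{503 + 779 \cdot 4^{2}}{-49876} = \left(503 + 779 \cdot 16\right) \left(- \frac{1}{49876}\right) = \left(503 + 12464\right) \left(- \frac{1}{49876}\right) = 12967 \left(- \frac{1}{49876}\right) = - \frac{12967}{49876}$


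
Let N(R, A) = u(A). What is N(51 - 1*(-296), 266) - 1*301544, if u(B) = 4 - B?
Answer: -301806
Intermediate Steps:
N(R, A) = 4 - A
N(51 - 1*(-296), 266) - 1*301544 = (4 - 1*266) - 1*301544 = (4 - 266) - 301544 = -262 - 301544 = -301806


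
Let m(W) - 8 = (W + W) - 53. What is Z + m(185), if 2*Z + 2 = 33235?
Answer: 33883/2 ≈ 16942.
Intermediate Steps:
Z = 33233/2 (Z = -1 + (½)*33235 = -1 + 33235/2 = 33233/2 ≈ 16617.)
m(W) = -45 + 2*W (m(W) = 8 + ((W + W) - 53) = 8 + (2*W - 53) = 8 + (-53 + 2*W) = -45 + 2*W)
Z + m(185) = 33233/2 + (-45 + 2*185) = 33233/2 + (-45 + 370) = 33233/2 + 325 = 33883/2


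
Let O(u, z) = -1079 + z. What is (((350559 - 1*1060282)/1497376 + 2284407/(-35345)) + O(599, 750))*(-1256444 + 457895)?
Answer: 16656091663498318503/52924754720 ≈ 3.1471e+8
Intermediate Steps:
(((350559 - 1*1060282)/1497376 + 2284407/(-35345)) + O(599, 750))*(-1256444 + 457895) = (((350559 - 1*1060282)/1497376 + 2284407/(-35345)) + (-1079 + 750))*(-1256444 + 457895) = (((350559 - 1060282)*(1/1497376) + 2284407*(-1/35345)) - 329)*(-798549) = ((-709723*1/1497376 - 2284407/35345) - 329)*(-798549) = ((-709723/1497376 - 2284407/35345) - 329)*(-798549) = (-3445701375467/52924754720 - 329)*(-798549) = -20857945678347/52924754720*(-798549) = 16656091663498318503/52924754720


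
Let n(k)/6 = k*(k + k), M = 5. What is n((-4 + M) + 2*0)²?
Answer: 144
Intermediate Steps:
n(k) = 12*k² (n(k) = 6*(k*(k + k)) = 6*(k*(2*k)) = 6*(2*k²) = 12*k²)
n((-4 + M) + 2*0)² = (12*((-4 + 5) + 2*0)²)² = (12*(1 + 0)²)² = (12*1²)² = (12*1)² = 12² = 144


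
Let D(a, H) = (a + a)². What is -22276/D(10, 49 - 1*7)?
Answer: -5569/100 ≈ -55.690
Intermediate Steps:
D(a, H) = 4*a² (D(a, H) = (2*a)² = 4*a²)
-22276/D(10, 49 - 1*7) = -22276/(4*10²) = -22276/(4*100) = -22276/400 = -22276*1/400 = -5569/100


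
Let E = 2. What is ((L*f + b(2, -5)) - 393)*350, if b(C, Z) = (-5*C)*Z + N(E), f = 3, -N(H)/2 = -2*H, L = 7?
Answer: -109900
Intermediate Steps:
N(H) = 4*H (N(H) = -(-4)*H = 4*H)
b(C, Z) = 8 - 5*C*Z (b(C, Z) = (-5*C)*Z + 4*2 = -5*C*Z + 8 = 8 - 5*C*Z)
((L*f + b(2, -5)) - 393)*350 = ((7*3 + (8 - 5*2*(-5))) - 393)*350 = ((21 + (8 + 50)) - 393)*350 = ((21 + 58) - 393)*350 = (79 - 393)*350 = -314*350 = -109900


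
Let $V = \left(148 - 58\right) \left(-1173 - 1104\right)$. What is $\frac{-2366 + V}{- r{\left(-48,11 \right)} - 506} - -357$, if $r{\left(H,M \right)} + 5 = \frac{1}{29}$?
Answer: $\frac{5599397}{7265} \approx 770.74$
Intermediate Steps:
$V = -204930$ ($V = 90 \left(-2277\right) = -204930$)
$r{\left(H,M \right)} = - \frac{144}{29}$ ($r{\left(H,M \right)} = -5 + \frac{1}{29} = - \frac{144}{29}$)
$\frac{-2366 + V}{- r{\left(-48,11 \right)} - 506} - -357 = \frac{-2366 - 204930}{\left(-1\right) \left(- \frac{144}{29}\right) - 506} - -357 = - \frac{207296}{\frac{144}{29} - 506} + 357 = - \frac{207296}{- \frac{14530}{29}} + 357 = \left(-207296\right) \left(- \frac{29}{14530}\right) + 357 = \frac{3005792}{7265} + 357 = \frac{5599397}{7265}$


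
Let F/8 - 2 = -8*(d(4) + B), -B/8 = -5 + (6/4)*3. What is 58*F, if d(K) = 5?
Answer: -32480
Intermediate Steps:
B = 4 (B = -8*(-5 + (6/4)*3) = -8*(-5 + (6*(¼))*3) = -8*(-5 + (3/2)*3) = -8*(-5 + 9/2) = -8*(-½) = 4)
F = -560 (F = 16 + 8*(-8*(5 + 4)) = 16 + 8*(-8*9) = 16 + 8*(-72) = 16 - 576 = -560)
58*F = 58*(-560) = -32480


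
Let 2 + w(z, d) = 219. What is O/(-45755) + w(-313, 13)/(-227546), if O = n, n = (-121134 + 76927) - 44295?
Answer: 20128347257/10411367230 ≈ 1.9333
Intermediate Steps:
w(z, d) = 217 (w(z, d) = -2 + 219 = 217)
n = -88502 (n = -44207 - 44295 = -88502)
O = -88502
O/(-45755) + w(-313, 13)/(-227546) = -88502/(-45755) + 217/(-227546) = -88502*(-1/45755) + 217*(-1/227546) = 88502/45755 - 217/227546 = 20128347257/10411367230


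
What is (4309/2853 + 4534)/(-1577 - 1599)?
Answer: -12939811/9061128 ≈ -1.4281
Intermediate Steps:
(4309/2853 + 4534)/(-1577 - 1599) = (4309*(1/2853) + 4534)/(-3176) = (4309/2853 + 4534)*(-1/3176) = (12939811/2853)*(-1/3176) = -12939811/9061128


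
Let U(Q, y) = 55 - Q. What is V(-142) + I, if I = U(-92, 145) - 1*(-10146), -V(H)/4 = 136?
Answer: 9749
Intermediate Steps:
V(H) = -544 (V(H) = -4*136 = -544)
I = 10293 (I = (55 - 1*(-92)) - 1*(-10146) = (55 + 92) + 10146 = 147 + 10146 = 10293)
V(-142) + I = -544 + 10293 = 9749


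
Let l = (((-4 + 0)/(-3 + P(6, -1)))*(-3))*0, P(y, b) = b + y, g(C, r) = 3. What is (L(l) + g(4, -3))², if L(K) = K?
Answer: 9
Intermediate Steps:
l = 0 (l = (((-4 + 0)/(-3 + (-1 + 6)))*(-3))*0 = (-4/(-3 + 5)*(-3))*0 = (-4/2*(-3))*0 = (-4*½*(-3))*0 = -2*(-3)*0 = 6*0 = 0)
(L(l) + g(4, -3))² = (0 + 3)² = 3² = 9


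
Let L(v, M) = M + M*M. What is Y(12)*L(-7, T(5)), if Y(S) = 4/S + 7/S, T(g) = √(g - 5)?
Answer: 0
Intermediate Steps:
T(g) = √(-5 + g)
Y(S) = 11/S
L(v, M) = M + M²
Y(12)*L(-7, T(5)) = (11/12)*(√(-5 + 5)*(1 + √(-5 + 5))) = (11*(1/12))*(√0*(1 + √0)) = 11*(0*(1 + 0))/12 = 11*(0*1)/12 = (11/12)*0 = 0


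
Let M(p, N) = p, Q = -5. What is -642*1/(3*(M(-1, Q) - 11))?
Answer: 107/6 ≈ 17.833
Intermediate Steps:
-642*1/(3*(M(-1, Q) - 11)) = -642*1/(3*(-1 - 11)) = -642/((-12*3)) = -642/(-36) = -642*(-1/36) = 107/6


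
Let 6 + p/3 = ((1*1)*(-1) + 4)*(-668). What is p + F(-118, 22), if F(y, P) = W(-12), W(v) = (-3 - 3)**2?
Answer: -5994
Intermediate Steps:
W(v) = 36 (W(v) = (-6)**2 = 36)
F(y, P) = 36
p = -6030 (p = -18 + 3*(((1*1)*(-1) + 4)*(-668)) = -18 + 3*((1*(-1) + 4)*(-668)) = -18 + 3*((-1 + 4)*(-668)) = -18 + 3*(3*(-668)) = -18 + 3*(-2004) = -18 - 6012 = -6030)
p + F(-118, 22) = -6030 + 36 = -5994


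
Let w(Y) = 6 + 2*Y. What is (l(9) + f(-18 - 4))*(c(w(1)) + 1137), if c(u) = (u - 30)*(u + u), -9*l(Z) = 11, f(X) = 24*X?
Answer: -3738955/9 ≈ -4.1544e+5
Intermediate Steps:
l(Z) = -11/9 (l(Z) = -1/9*11 = -11/9)
c(u) = 2*u*(-30 + u) (c(u) = (-30 + u)*(2*u) = 2*u*(-30 + u))
(l(9) + f(-18 - 4))*(c(w(1)) + 1137) = (-11/9 + 24*(-18 - 4))*(2*(6 + 2*1)*(-30 + (6 + 2*1)) + 1137) = (-11/9 + 24*(-22))*(2*(6 + 2)*(-30 + (6 + 2)) + 1137) = (-11/9 - 528)*(2*8*(-30 + 8) + 1137) = -4763*(2*8*(-22) + 1137)/9 = -4763*(-352 + 1137)/9 = -4763/9*785 = -3738955/9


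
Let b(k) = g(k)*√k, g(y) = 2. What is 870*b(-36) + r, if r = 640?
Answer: 640 + 10440*I ≈ 640.0 + 10440.0*I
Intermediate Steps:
b(k) = 2*√k
870*b(-36) + r = 870*(2*√(-36)) + 640 = 870*(2*(6*I)) + 640 = 870*(12*I) + 640 = 10440*I + 640 = 640 + 10440*I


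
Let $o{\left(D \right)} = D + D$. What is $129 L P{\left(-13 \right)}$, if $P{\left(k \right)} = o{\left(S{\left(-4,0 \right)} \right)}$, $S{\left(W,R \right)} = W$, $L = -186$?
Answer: $191952$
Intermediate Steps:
$o{\left(D \right)} = 2 D$
$P{\left(k \right)} = -8$ ($P{\left(k \right)} = 2 \left(-4\right) = -8$)
$129 L P{\left(-13 \right)} = 129 \left(-186\right) \left(-8\right) = \left(-23994\right) \left(-8\right) = 191952$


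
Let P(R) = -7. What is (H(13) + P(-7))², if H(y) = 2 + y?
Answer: 64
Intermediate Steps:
(H(13) + P(-7))² = ((2 + 13) - 7)² = (15 - 7)² = 8² = 64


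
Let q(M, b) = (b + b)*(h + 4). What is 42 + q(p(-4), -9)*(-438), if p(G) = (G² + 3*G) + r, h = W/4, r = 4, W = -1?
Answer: 29607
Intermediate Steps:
h = -¼ (h = -1/4 = -1*¼ = -¼ ≈ -0.25000)
p(G) = 4 + G² + 3*G (p(G) = (G² + 3*G) + 4 = 4 + G² + 3*G)
q(M, b) = 15*b/2 (q(M, b) = (b + b)*(-¼ + 4) = (2*b)*(15/4) = 15*b/2)
42 + q(p(-4), -9)*(-438) = 42 + ((15/2)*(-9))*(-438) = 42 - 135/2*(-438) = 42 + 29565 = 29607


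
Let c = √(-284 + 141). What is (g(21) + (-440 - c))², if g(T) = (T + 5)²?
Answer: (-236 + I*√143)² ≈ 55553.0 - 5644.3*I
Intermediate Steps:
c = I*√143 (c = √(-143) = I*√143 ≈ 11.958*I)
g(T) = (5 + T)²
(g(21) + (-440 - c))² = ((5 + 21)² + (-440 - I*√143))² = (26² + (-440 - I*√143))² = (676 + (-440 - I*√143))² = (236 - I*√143)²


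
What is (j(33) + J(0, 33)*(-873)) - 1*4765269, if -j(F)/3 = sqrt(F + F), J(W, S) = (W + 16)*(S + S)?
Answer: -5687157 - 3*sqrt(66) ≈ -5.6872e+6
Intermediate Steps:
J(W, S) = 2*S*(16 + W) (J(W, S) = (16 + W)*(2*S) = 2*S*(16 + W))
j(F) = -3*sqrt(2)*sqrt(F) (j(F) = -3*sqrt(F + F) = -3*sqrt(2)*sqrt(F))
(j(33) + J(0, 33)*(-873)) - 1*4765269 = (-3*sqrt(2)*sqrt(33) + (2*33*(16 + 0))*(-873)) - 1*4765269 = (-3*sqrt(66) + (2*33*16)*(-873)) - 4765269 = (-3*sqrt(66) + 1056*(-873)) - 4765269 = (-3*sqrt(66) - 921888) - 4765269 = (-921888 - 3*sqrt(66)) - 4765269 = -5687157 - 3*sqrt(66)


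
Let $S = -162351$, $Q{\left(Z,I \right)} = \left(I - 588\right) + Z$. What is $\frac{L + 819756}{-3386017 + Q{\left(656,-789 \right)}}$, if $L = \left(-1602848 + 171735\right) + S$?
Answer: $\frac{386854}{1693369} \approx 0.22845$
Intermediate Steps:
$Q{\left(Z,I \right)} = -588 + I + Z$ ($Q{\left(Z,I \right)} = \left(-588 + I\right) + Z = -588 + I + Z$)
$L = -1593464$ ($L = \left(-1602848 + 171735\right) - 162351 = -1431113 - 162351 = -1593464$)
$\frac{L + 819756}{-3386017 + Q{\left(656,-789 \right)}} = \frac{-1593464 + 819756}{-3386017 - 721} = - \frac{773708}{-3386017 - 721} = - \frac{773708}{-3386738} = \left(-773708\right) \left(- \frac{1}{3386738}\right) = \frac{386854}{1693369}$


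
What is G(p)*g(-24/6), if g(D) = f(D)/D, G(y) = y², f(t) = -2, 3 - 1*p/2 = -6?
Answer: 162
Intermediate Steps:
p = 18 (p = 6 - 2*(-6) = 6 + 12 = 18)
g(D) = -2/D
G(p)*g(-24/6) = 18²*(-2/((-24/6))) = 324*(-2/((-24*⅙))) = 324*(-2/(-4)) = 324*(-2*(-¼)) = 324*(½) = 162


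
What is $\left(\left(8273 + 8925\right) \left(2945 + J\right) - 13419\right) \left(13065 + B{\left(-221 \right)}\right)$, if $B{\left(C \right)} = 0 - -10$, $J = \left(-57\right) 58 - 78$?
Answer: $-98890683575$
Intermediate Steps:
$J = -3384$ ($J = -3306 - 78 = -3384$)
$B{\left(C \right)} = 10$ ($B{\left(C \right)} = 0 + 10 = 10$)
$\left(\left(8273 + 8925\right) \left(2945 + J\right) - 13419\right) \left(13065 + B{\left(-221 \right)}\right) = \left(\left(8273 + 8925\right) \left(2945 - 3384\right) - 13419\right) \left(13065 + 10\right) = \left(17198 \left(-439\right) - 13419\right) 13075 = \left(-7549922 - 13419\right) 13075 = \left(-7563341\right) 13075 = -98890683575$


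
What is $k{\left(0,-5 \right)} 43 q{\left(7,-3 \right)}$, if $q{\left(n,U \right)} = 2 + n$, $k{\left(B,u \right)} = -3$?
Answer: $-1161$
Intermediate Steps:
$k{\left(0,-5 \right)} 43 q{\left(7,-3 \right)} = \left(-3\right) 43 \left(2 + 7\right) = \left(-129\right) 9 = -1161$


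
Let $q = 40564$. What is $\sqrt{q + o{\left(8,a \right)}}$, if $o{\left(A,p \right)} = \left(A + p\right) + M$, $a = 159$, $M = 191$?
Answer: $\sqrt{40922} \approx 202.29$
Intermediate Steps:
$o{\left(A,p \right)} = 191 + A + p$ ($o{\left(A,p \right)} = \left(A + p\right) + 191 = 191 + A + p$)
$\sqrt{q + o{\left(8,a \right)}} = \sqrt{40564 + \left(191 + 8 + 159\right)} = \sqrt{40564 + 358} = \sqrt{40922}$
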